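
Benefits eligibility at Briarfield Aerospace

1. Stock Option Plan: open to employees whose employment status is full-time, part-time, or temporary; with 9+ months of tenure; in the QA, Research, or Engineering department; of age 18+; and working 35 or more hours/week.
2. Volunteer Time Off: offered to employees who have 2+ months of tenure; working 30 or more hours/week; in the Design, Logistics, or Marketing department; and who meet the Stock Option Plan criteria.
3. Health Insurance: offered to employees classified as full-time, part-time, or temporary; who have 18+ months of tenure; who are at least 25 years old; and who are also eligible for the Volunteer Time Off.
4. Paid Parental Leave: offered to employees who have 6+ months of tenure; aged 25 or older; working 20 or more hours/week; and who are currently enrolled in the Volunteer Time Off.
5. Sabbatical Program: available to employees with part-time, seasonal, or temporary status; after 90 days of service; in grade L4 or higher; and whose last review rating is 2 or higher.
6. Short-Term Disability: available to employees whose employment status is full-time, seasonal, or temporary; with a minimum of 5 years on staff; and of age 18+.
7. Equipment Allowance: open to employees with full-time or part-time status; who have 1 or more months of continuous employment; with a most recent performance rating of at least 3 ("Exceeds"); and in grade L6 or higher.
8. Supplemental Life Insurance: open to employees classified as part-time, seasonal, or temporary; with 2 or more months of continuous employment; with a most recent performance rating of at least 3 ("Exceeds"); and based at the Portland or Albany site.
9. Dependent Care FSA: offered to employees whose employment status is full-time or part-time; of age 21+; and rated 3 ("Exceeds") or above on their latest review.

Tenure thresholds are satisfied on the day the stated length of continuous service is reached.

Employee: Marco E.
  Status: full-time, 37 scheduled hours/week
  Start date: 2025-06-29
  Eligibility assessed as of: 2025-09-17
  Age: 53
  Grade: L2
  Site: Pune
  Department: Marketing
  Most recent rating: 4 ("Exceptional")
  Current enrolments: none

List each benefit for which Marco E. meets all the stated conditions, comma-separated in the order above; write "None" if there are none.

Dependent Care FSA

Service from 2025-06-29 to 2025-09-17: 80 days.
Stock Option Plan — status full-time ✓; service 80 days < 9 months (≈270 days) ✗ → not eligible.
Volunteer Time Off — service 80 days ≥ 2 months (≈60 days) ✓; 37 hrs/wk ≥ 30 ✓; dept Marketing ✓; not eligible for Stock Option Plan ✗ → not eligible.
Health Insurance — status full-time ✓; service 80 days < 18 months (≈540 days) ✗ → not eligible.
Paid Parental Leave — service 80 days < 6 months (≈180 days) ✗ → not eligible.
Sabbatical Program — status full-time ✗ (requires part-time, seasonal, or temporary) → not eligible.
Short-Term Disability — status full-time ✓; service 80 days < 5 years (≈1825 days) ✗ → not eligible.
Equipment Allowance — status full-time ✓; service 80 days ≥ 1 month (≈30 days) ✓; rating 4 ≥ 3 ✓; grade L2 < L6 ✗ → not eligible.
Supplemental Life Insurance — status full-time ✗ (requires part-time, seasonal, or temporary) → not eligible.
Dependent Care FSA — status full-time ✓; age 53 ≥ 21 ✓; rating 4 ≥ 3 ✓ → eligible.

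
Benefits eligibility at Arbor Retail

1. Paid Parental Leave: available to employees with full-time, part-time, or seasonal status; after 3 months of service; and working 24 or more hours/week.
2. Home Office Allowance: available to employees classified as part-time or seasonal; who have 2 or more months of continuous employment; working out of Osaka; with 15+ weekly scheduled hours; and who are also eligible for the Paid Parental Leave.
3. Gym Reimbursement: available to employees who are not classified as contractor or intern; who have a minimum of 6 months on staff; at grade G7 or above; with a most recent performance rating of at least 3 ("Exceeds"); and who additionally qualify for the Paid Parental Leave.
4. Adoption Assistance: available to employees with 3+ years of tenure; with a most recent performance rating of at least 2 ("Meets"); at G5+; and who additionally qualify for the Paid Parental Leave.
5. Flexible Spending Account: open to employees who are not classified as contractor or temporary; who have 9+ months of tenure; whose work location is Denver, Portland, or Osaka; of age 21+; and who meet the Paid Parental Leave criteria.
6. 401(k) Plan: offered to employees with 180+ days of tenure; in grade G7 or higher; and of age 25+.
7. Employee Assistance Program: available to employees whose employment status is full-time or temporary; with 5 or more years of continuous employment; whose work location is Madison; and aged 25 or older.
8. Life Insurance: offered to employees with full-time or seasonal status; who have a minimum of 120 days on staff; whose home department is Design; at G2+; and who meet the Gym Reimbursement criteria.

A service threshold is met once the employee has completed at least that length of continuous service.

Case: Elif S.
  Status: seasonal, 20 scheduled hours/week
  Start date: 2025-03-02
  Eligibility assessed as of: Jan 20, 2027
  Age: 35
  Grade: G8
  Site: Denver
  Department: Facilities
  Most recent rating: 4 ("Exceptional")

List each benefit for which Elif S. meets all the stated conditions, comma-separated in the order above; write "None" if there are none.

401(k) Plan

Service from 2025-03-02 to Jan 20, 2027: 689 days.
Paid Parental Leave — status seasonal ✓; service 689 days ≥ 3 months (≈90 days) ✓; 20 hrs/wk < 24 ✗ → not eligible.
Home Office Allowance — status seasonal ✓; service 689 days ≥ 2 months (≈60 days) ✓; site Denver ✗ (not Osaka) → not eligible.
Gym Reimbursement — status seasonal ✓ (not excluded); service 689 days ≥ 6 months (≈180 days) ✓; grade G8 ≥ G7 ✓; rating 4 ≥ 3 ✓; not eligible for Paid Parental Leave ✗ → not eligible.
Adoption Assistance — service 689 days < 3 years (≈1095 days) ✗ → not eligible.
Flexible Spending Account — status seasonal ✓ (not excluded); service 689 days ≥ 9 months (≈270 days) ✓; site Denver ✓; age 35 ≥ 21 ✓; not eligible for Paid Parental Leave ✗ → not eligible.
401(k) Plan — service 689 days ≥ 180 days ✓; grade G8 ≥ G7 ✓; age 35 ≥ 25 ✓ → eligible.
Employee Assistance Program — status seasonal ✗ (requires full-time or temporary) → not eligible.
Life Insurance — status seasonal ✓; service 689 days ≥ 120 days ✓; dept Facilities ✗ → not eligible.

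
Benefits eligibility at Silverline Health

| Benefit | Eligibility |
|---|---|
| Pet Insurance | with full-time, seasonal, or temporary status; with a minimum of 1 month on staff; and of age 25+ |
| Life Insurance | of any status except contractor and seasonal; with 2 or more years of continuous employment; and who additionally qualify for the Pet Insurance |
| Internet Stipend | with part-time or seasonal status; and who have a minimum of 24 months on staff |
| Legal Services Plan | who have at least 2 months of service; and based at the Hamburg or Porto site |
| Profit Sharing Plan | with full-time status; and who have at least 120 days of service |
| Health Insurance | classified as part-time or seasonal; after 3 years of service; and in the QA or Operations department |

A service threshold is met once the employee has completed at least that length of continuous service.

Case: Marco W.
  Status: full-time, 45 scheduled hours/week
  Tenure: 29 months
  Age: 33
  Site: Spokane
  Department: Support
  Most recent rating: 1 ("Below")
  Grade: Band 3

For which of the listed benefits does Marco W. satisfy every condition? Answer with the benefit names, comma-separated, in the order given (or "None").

Pet Insurance — status full-time ✓; service 29 months ≥ 1 month ✓; age 33 ≥ 25 ✓ → eligible.
Life Insurance — status full-time ✓ (not excluded); service 29 months ≥ 2 years (≈730 days) ✓; eligible for Pet Insurance ✓ → eligible.
Internet Stipend — status full-time ✗ (requires part-time or seasonal) → not eligible.
Legal Services Plan — service 29 months ≥ 2 months ✓; site Spokane ✗ (not Hamburg or Porto) → not eligible.
Profit Sharing Plan — status full-time ✓; service 29 months ≥ 120 days ✓ → eligible.
Health Insurance — status full-time ✗ (requires part-time or seasonal) → not eligible.

Pet Insurance, Life Insurance, Profit Sharing Plan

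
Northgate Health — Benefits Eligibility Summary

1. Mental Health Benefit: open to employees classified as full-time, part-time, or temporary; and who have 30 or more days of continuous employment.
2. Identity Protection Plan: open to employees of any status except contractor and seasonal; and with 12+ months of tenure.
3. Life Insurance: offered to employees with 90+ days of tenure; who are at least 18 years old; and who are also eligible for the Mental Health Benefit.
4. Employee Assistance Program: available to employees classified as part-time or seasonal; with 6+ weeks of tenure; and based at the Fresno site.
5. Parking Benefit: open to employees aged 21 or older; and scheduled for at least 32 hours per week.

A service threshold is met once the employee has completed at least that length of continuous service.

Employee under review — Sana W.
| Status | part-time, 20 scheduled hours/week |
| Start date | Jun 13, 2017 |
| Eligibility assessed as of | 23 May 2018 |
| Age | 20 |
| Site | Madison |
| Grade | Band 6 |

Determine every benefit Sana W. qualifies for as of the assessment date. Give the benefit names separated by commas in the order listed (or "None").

Mental Health Benefit, Life Insurance

Service from Jun 13, 2017 to 23 May 2018: 344 days.
Mental Health Benefit — status part-time ✓; service 344 days ≥ 30 days ✓ → eligible.
Identity Protection Plan — status part-time ✓ (not excluded); service 344 days < 12 months (≈360 days) ✗ → not eligible.
Life Insurance — service 344 days ≥ 90 days ✓; age 20 ≥ 18 ✓; eligible for Mental Health Benefit ✓ → eligible.
Employee Assistance Program — status part-time ✓; service 344 days ≥ 6 weeks (≈42 days) ✓; site Madison ✗ (not Fresno) → not eligible.
Parking Benefit — age 20 < 21 ✗ → not eligible.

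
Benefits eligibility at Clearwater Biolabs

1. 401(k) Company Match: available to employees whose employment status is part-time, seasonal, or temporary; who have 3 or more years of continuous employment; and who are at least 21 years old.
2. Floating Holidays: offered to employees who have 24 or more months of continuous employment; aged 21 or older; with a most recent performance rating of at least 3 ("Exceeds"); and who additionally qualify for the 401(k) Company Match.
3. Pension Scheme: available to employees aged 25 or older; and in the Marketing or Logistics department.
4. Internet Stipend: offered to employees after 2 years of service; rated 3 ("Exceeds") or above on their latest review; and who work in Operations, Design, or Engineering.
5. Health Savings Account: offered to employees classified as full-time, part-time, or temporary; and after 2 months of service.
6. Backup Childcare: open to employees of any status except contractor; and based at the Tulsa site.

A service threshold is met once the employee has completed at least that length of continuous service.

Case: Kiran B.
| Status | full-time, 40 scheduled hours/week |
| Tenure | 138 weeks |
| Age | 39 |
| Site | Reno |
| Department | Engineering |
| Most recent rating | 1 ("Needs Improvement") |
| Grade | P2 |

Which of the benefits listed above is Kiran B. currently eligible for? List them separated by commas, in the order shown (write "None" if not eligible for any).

Health Savings Account

401(k) Company Match — status full-time ✗ (requires part-time, seasonal, or temporary) → not eligible.
Floating Holidays — service 138 weeks ≥ 24 months (≈720 days) ✓; age 39 ≥ 21 ✓; rating 1 < 3 ✗ → not eligible.
Pension Scheme — age 39 ≥ 25 ✓; dept Engineering ✗ → not eligible.
Internet Stipend — service 138 weeks ≥ 2 years (≈730 days) ✓; rating 1 < 3 ✗ → not eligible.
Health Savings Account — status full-time ✓; service 138 weeks ≥ 2 months (≈60 days) ✓ → eligible.
Backup Childcare — status full-time ✓ (not excluded); site Reno ✗ (not Tulsa) → not eligible.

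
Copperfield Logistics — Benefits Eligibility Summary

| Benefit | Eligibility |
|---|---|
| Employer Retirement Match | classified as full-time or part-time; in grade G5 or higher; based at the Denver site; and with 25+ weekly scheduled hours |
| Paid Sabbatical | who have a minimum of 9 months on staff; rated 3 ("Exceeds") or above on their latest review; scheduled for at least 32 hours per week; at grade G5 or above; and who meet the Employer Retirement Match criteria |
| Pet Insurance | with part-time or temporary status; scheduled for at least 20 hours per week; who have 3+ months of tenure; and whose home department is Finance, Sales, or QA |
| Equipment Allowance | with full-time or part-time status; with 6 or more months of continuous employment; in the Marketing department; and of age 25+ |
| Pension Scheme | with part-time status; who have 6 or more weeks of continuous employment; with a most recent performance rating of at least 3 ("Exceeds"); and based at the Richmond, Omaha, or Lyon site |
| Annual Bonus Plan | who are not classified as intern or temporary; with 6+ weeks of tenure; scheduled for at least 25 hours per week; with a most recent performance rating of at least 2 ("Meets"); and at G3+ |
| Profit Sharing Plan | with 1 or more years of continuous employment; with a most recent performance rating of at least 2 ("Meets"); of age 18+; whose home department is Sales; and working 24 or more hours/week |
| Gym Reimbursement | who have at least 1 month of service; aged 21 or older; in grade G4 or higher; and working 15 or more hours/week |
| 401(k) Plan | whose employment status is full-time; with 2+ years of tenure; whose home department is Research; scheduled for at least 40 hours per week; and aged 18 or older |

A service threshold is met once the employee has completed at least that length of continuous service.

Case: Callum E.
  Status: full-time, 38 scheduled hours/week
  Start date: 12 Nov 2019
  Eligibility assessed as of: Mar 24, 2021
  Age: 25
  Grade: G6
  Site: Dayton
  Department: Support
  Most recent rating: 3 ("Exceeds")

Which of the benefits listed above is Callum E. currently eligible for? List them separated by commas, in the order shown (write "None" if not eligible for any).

Service from 12 Nov 2019 to Mar 24, 2021: 498 days.
Employer Retirement Match — status full-time ✓; grade G6 ≥ G5 ✓; site Dayton ✗ (not Denver) → not eligible.
Paid Sabbatical — service 498 days ≥ 9 months (≈270 days) ✓; rating 3 ≥ 3 ✓; 38 hrs/wk ≥ 32 ✓; grade G6 ≥ G5 ✓; not eligible for Employer Retirement Match ✗ → not eligible.
Pet Insurance — status full-time ✗ (requires part-time or temporary) → not eligible.
Equipment Allowance — status full-time ✓; service 498 days ≥ 6 months (≈180 days) ✓; dept Support ✗ → not eligible.
Pension Scheme — status full-time ✗ (requires part-time) → not eligible.
Annual Bonus Plan — status full-time ✓ (not excluded); service 498 days ≥ 6 weeks (≈42 days) ✓; 38 hrs/wk ≥ 25 ✓; rating 3 ≥ 2 ✓; grade G6 ≥ G3 ✓ → eligible.
Profit Sharing Plan — service 498 days ≥ 1 year (≈365 days) ✓; rating 3 ≥ 2 ✓; age 25 ≥ 18 ✓; dept Support ✗ → not eligible.
Gym Reimbursement — service 498 days ≥ 1 month (≈30 days) ✓; age 25 ≥ 21 ✓; grade G6 ≥ G4 ✓; 38 hrs/wk ≥ 15 ✓ → eligible.
401(k) Plan — status full-time ✓; service 498 days < 2 years (≈730 days) ✗ → not eligible.

Annual Bonus Plan, Gym Reimbursement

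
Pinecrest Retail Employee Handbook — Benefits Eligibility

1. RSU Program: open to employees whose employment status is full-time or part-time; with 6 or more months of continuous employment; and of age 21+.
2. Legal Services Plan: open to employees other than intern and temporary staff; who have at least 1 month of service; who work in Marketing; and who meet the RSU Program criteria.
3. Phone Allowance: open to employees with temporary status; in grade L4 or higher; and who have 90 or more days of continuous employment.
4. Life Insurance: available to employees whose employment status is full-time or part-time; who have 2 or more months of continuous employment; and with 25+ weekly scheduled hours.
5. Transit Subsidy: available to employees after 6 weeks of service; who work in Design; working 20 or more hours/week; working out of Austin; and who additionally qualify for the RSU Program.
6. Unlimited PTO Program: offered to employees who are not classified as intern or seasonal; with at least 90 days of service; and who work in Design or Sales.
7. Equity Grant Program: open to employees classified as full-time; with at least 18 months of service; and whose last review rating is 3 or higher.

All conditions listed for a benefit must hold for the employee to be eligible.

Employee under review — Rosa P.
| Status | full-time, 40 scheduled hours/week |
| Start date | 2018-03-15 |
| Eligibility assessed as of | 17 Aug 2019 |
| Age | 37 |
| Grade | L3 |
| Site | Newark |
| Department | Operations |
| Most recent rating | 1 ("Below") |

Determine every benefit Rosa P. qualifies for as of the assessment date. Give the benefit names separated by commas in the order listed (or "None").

Service from 2018-03-15 to 17 Aug 2019: 520 days.
RSU Program — status full-time ✓; service 520 days ≥ 6 months (≈180 days) ✓; age 37 ≥ 21 ✓ → eligible.
Legal Services Plan — status full-time ✓ (not excluded); service 520 days ≥ 1 month (≈30 days) ✓; dept Operations ✗ → not eligible.
Phone Allowance — status full-time ✗ (requires temporary) → not eligible.
Life Insurance — status full-time ✓; service 520 days ≥ 2 months (≈60 days) ✓; 40 hrs/wk ≥ 25 ✓ → eligible.
Transit Subsidy — service 520 days ≥ 6 weeks (≈42 days) ✓; dept Operations ✗ → not eligible.
Unlimited PTO Program — status full-time ✓ (not excluded); service 520 days ≥ 90 days ✓; dept Operations ✗ → not eligible.
Equity Grant Program — status full-time ✓; service 520 days < 18 months (≈540 days) ✗ → not eligible.

RSU Program, Life Insurance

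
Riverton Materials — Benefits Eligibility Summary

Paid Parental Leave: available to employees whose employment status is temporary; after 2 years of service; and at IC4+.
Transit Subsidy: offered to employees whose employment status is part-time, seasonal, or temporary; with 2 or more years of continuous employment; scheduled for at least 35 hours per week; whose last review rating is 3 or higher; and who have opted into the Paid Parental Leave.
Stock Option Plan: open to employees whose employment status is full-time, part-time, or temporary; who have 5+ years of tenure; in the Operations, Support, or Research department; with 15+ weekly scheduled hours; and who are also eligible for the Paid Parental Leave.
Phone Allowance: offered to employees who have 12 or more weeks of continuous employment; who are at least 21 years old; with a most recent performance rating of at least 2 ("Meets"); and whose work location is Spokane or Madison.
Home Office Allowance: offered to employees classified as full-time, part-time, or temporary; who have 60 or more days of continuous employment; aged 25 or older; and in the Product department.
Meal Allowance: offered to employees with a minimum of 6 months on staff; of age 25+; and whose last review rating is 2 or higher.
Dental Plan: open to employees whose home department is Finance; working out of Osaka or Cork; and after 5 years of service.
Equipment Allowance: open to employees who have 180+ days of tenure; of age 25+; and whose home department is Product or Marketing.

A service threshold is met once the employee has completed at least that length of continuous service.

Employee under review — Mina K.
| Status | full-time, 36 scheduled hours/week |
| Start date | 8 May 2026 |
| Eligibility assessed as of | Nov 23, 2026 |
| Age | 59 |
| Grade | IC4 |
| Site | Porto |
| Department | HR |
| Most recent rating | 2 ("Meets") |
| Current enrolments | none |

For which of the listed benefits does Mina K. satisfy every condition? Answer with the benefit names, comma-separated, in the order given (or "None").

Meal Allowance

Service from 8 May 2026 to Nov 23, 2026: 199 days.
Paid Parental Leave — status full-time ✗ (requires temporary) → not eligible.
Transit Subsidy — status full-time ✗ (requires part-time, seasonal, or temporary) → not eligible.
Stock Option Plan — status full-time ✓; service 199 days < 5 years (≈1825 days) ✗ → not eligible.
Phone Allowance — service 199 days ≥ 12 weeks (≈84 days) ✓; age 59 ≥ 21 ✓; rating 2 ≥ 2 ✓; site Porto ✗ (not Spokane or Madison) → not eligible.
Home Office Allowance — status full-time ✓; service 199 days ≥ 60 days ✓; age 59 ≥ 25 ✓; dept HR ✗ → not eligible.
Meal Allowance — service 199 days ≥ 6 months (≈180 days) ✓; age 59 ≥ 25 ✓; rating 2 ≥ 2 ✓ → eligible.
Dental Plan — dept HR ✗ → not eligible.
Equipment Allowance — service 199 days ≥ 180 days ✓; age 59 ≥ 25 ✓; dept HR ✗ → not eligible.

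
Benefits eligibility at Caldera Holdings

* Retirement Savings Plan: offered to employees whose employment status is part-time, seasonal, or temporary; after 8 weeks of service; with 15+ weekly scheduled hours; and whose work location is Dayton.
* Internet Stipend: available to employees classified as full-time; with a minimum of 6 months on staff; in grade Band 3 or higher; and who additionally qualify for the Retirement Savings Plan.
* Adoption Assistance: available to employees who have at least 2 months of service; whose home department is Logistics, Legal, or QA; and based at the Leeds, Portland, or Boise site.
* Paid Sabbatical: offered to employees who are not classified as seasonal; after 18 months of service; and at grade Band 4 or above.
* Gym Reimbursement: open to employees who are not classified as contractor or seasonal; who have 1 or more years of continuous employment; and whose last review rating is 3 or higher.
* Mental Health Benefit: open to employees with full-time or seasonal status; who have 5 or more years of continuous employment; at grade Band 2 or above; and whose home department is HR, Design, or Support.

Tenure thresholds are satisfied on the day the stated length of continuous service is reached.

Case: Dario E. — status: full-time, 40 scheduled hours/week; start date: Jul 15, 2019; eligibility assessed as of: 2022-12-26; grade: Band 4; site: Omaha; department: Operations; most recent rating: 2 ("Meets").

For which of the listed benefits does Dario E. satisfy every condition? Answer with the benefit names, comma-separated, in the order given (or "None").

Paid Sabbatical

Service from Jul 15, 2019 to 2022-12-26: 1260 days.
Retirement Savings Plan — status full-time ✗ (requires part-time, seasonal, or temporary) → not eligible.
Internet Stipend — status full-time ✓; service 1260 days ≥ 6 months (≈180 days) ✓; grade Band 4 ≥ Band 3 ✓; not eligible for Retirement Savings Plan ✗ → not eligible.
Adoption Assistance — service 1260 days ≥ 2 months (≈60 days) ✓; dept Operations ✗ → not eligible.
Paid Sabbatical — status full-time ✓ (not excluded); service 1260 days ≥ 18 months (≈540 days) ✓; grade Band 4 ≥ Band 4 ✓ → eligible.
Gym Reimbursement — status full-time ✓ (not excluded); service 1260 days ≥ 1 year (≈365 days) ✓; rating 2 < 3 ✗ → not eligible.
Mental Health Benefit — status full-time ✓; service 1260 days < 5 years (≈1825 days) ✗ → not eligible.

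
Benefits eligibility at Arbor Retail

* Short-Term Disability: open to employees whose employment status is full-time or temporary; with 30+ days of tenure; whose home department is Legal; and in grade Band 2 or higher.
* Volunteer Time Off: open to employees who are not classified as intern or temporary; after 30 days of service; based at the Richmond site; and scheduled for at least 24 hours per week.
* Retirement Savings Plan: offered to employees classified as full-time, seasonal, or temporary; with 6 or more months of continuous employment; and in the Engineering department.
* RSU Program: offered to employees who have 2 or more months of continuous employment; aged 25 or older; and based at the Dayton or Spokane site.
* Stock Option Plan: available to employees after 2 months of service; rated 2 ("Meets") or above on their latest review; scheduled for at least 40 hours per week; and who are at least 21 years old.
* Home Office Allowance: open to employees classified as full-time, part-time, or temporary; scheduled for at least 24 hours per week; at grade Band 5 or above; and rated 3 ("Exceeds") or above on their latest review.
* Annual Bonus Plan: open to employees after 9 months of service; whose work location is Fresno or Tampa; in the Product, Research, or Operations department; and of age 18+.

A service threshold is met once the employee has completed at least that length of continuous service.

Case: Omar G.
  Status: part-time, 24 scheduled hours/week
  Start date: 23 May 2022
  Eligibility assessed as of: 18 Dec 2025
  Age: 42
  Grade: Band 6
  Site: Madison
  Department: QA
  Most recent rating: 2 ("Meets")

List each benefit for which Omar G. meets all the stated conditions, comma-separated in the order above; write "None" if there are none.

None

Service from 23 May 2022 to 18 Dec 2025: 1305 days.
Short-Term Disability — status part-time ✗ (requires full-time or temporary) → not eligible.
Volunteer Time Off — status part-time ✓ (not excluded); service 1305 days ≥ 30 days ✓; site Madison ✗ (not Richmond) → not eligible.
Retirement Savings Plan — status part-time ✗ (requires full-time, seasonal, or temporary) → not eligible.
RSU Program — service 1305 days ≥ 2 months (≈60 days) ✓; age 42 ≥ 25 ✓; site Madison ✗ (not Dayton or Spokane) → not eligible.
Stock Option Plan — service 1305 days ≥ 2 months (≈60 days) ✓; rating 2 ≥ 2 ✓; 24 hrs/wk < 40 ✗ → not eligible.
Home Office Allowance — status part-time ✓; 24 hrs/wk ≥ 24 ✓; grade Band 6 ≥ Band 5 ✓; rating 2 < 3 ✗ → not eligible.
Annual Bonus Plan — service 1305 days ≥ 9 months (≈270 days) ✓; site Madison ✗ (not Fresno or Tampa) → not eligible.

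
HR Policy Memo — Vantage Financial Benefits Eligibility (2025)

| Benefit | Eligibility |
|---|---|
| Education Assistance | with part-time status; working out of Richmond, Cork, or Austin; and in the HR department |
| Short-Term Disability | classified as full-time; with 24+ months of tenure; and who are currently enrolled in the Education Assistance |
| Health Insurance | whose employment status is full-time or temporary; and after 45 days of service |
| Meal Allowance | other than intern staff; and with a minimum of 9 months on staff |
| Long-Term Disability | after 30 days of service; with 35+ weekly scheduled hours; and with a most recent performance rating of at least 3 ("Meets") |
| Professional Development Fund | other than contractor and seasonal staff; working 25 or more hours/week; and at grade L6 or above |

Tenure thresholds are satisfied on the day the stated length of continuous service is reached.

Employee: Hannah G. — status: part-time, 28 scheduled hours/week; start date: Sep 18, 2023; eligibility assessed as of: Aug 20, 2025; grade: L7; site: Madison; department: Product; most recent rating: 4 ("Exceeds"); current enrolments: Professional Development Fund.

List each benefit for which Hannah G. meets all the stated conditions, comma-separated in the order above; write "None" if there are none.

Meal Allowance, Professional Development Fund

Service from Sep 18, 2023 to Aug 20, 2025: 702 days.
Education Assistance — status part-time ✓; site Madison ✗ (not Richmond, Cork, or Austin) → not eligible.
Short-Term Disability — status part-time ✗ (requires full-time) → not eligible.
Health Insurance — status part-time ✗ (requires full-time or temporary) → not eligible.
Meal Allowance — status part-time ✓ (not excluded); service 702 days ≥ 9 months (≈270 days) ✓ → eligible.
Long-Term Disability — service 702 days ≥ 30 days ✓; 28 hrs/wk < 35 ✗ → not eligible.
Professional Development Fund — status part-time ✓ (not excluded); 28 hrs/wk ≥ 25 ✓; grade L7 ≥ L6 ✓ → eligible.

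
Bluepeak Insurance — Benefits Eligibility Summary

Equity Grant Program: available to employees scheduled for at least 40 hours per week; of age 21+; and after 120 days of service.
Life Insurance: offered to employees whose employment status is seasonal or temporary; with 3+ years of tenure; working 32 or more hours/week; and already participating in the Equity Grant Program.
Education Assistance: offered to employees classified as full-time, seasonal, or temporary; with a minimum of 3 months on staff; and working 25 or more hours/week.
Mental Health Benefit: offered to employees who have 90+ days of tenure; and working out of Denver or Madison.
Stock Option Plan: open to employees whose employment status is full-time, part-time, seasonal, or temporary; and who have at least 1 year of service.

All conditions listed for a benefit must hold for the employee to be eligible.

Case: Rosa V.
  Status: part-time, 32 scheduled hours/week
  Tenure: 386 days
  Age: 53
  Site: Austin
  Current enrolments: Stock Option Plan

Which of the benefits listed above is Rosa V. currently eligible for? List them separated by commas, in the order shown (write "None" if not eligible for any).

Stock Option Plan

Equity Grant Program — 32 hrs/wk < 40 ✗ → not eligible.
Life Insurance — status part-time ✗ (requires seasonal or temporary) → not eligible.
Education Assistance — status part-time ✗ (requires full-time, seasonal, or temporary) → not eligible.
Mental Health Benefit — service 386 days ≥ 90 days ✓; site Austin ✗ (not Denver or Madison) → not eligible.
Stock Option Plan — status part-time ✓; service 386 days ≥ 1 year (≈365 days) ✓ → eligible.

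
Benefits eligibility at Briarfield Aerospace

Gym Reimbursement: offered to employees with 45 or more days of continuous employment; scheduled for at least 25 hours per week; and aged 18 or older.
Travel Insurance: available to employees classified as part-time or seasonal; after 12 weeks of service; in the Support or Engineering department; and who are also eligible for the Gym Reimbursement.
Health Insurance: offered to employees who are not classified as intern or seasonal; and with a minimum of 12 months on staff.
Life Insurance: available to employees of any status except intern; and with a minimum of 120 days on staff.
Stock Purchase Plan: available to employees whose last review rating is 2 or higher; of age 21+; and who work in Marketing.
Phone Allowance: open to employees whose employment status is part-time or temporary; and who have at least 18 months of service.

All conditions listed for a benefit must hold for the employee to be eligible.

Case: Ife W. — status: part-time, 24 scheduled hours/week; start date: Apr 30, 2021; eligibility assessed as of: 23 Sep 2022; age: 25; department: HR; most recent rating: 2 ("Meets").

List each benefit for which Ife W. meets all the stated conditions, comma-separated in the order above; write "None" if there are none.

Health Insurance, Life Insurance

Service from Apr 30, 2021 to 23 Sep 2022: 511 days.
Gym Reimbursement — service 511 days ≥ 45 days ✓; 24 hrs/wk < 25 ✗ → not eligible.
Travel Insurance — status part-time ✓; service 511 days ≥ 12 weeks (≈84 days) ✓; dept HR ✗ → not eligible.
Health Insurance — status part-time ✓ (not excluded); service 511 days ≥ 12 months (≈360 days) ✓ → eligible.
Life Insurance — status part-time ✓ (not excluded); service 511 days ≥ 120 days ✓ → eligible.
Stock Purchase Plan — rating 2 ≥ 2 ✓; age 25 ≥ 21 ✓; dept HR ✗ → not eligible.
Phone Allowance — status part-time ✓; service 511 days < 18 months (≈540 days) ✗ → not eligible.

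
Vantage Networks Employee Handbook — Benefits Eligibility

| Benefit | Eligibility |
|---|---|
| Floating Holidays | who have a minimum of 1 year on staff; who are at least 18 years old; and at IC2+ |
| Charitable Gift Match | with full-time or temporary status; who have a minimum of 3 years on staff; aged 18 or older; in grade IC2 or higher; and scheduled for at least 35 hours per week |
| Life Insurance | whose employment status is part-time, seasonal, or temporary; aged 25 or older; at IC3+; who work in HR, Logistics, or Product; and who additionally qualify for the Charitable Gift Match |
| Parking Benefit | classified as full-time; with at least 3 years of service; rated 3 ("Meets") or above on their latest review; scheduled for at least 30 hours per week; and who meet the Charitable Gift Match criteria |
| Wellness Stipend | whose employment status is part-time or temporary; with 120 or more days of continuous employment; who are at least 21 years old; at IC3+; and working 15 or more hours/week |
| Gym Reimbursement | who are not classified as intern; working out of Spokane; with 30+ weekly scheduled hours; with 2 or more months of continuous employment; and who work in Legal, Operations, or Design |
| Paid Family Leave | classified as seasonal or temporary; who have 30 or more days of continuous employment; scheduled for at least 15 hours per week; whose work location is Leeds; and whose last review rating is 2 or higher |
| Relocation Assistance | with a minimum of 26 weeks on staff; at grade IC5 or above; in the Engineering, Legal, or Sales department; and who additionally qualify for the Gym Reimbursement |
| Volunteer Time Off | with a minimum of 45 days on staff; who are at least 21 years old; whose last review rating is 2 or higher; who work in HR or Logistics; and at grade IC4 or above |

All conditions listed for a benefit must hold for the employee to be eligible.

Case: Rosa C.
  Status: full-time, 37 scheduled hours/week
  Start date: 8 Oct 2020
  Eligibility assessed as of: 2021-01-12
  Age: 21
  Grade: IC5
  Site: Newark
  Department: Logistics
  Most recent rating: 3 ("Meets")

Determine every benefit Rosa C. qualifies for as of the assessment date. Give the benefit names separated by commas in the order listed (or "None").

Service from 8 Oct 2020 to 2021-01-12: 96 days.
Floating Holidays — service 96 days < 1 year (≈365 days) ✗ → not eligible.
Charitable Gift Match — status full-time ✓; service 96 days < 3 years (≈1095 days) ✗ → not eligible.
Life Insurance — status full-time ✗ (requires part-time, seasonal, or temporary) → not eligible.
Parking Benefit — status full-time ✓; service 96 days < 3 years (≈1095 days) ✗ → not eligible.
Wellness Stipend — status full-time ✗ (requires part-time or temporary) → not eligible.
Gym Reimbursement — status full-time ✓ (not excluded); site Newark ✗ (not Spokane) → not eligible.
Paid Family Leave — status full-time ✗ (requires seasonal or temporary) → not eligible.
Relocation Assistance — service 96 days < 26 weeks (≈182 days) ✗ → not eligible.
Volunteer Time Off — service 96 days ≥ 45 days ✓; age 21 ≥ 21 ✓; rating 3 ≥ 2 ✓; dept Logistics ✓; grade IC5 ≥ IC4 ✓ → eligible.

Volunteer Time Off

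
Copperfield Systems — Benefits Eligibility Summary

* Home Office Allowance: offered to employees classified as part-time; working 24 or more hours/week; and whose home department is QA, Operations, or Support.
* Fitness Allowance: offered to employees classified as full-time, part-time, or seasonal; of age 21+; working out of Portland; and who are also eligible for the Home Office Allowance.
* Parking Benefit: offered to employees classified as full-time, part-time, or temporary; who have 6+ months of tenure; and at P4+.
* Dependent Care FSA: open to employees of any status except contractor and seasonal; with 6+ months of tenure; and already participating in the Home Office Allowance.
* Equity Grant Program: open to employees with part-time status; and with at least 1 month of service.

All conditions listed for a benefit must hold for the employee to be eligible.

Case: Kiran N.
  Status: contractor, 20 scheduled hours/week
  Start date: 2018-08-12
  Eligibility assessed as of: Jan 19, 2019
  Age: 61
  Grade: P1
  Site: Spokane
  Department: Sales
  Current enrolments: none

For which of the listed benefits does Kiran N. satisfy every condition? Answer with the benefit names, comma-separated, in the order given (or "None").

Service from 2018-08-12 to Jan 19, 2019: 160 days.
Home Office Allowance — status contractor ✗ (requires part-time) → not eligible.
Fitness Allowance — status contractor ✗ (requires full-time, part-time, or seasonal) → not eligible.
Parking Benefit — status contractor ✗ (requires full-time, part-time, or temporary) → not eligible.
Dependent Care FSA — status contractor ✗ (excluded) → not eligible.
Equity Grant Program — status contractor ✗ (requires part-time) → not eligible.

None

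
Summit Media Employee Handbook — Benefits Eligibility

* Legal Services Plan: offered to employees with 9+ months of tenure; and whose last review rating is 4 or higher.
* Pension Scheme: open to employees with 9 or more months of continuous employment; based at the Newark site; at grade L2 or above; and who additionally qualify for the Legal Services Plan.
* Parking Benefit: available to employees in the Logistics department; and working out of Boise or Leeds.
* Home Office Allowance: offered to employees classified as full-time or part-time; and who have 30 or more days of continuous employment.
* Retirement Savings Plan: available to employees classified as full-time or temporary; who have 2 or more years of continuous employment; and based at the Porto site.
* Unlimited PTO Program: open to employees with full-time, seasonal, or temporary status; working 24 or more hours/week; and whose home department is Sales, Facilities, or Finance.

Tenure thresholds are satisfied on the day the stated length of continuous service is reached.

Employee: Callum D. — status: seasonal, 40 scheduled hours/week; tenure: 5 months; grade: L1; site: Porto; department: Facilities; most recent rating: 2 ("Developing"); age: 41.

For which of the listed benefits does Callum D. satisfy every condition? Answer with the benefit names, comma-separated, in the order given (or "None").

Unlimited PTO Program

Legal Services Plan — service 5 months < 9 months ✗ → not eligible.
Pension Scheme — service 5 months < 9 months ✗ → not eligible.
Parking Benefit — dept Facilities ✗ → not eligible.
Home Office Allowance — status seasonal ✗ (requires full-time or part-time) → not eligible.
Retirement Savings Plan — status seasonal ✗ (requires full-time or temporary) → not eligible.
Unlimited PTO Program — status seasonal ✓; 40 hrs/wk ≥ 24 ✓; dept Facilities ✓ → eligible.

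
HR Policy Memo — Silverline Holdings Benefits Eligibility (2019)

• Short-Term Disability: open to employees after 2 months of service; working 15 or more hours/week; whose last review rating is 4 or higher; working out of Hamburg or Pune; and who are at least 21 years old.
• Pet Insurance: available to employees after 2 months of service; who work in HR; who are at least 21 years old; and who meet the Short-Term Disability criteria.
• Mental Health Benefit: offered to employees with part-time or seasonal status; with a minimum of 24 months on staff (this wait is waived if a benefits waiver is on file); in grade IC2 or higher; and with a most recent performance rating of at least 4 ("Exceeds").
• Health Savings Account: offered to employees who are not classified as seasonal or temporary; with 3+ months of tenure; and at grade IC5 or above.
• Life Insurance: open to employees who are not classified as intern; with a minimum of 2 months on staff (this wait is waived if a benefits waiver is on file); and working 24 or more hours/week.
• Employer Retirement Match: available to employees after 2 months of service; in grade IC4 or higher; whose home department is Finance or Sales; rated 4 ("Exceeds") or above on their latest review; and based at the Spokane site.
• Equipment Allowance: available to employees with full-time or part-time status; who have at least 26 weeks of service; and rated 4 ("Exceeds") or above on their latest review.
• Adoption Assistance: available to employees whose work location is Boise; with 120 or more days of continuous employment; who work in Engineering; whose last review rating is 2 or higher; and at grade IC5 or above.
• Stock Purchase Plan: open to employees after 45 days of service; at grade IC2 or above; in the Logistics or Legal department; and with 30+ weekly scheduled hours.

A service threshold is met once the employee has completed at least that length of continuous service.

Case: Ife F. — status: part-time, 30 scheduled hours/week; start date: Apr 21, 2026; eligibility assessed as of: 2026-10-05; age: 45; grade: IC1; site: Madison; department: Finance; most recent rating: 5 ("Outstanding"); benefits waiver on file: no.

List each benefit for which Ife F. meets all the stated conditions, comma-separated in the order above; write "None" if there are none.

Service from Apr 21, 2026 to 2026-10-05: 167 days.
Short-Term Disability — service 167 days ≥ 2 months (≈60 days) ✓; 30 hrs/wk ≥ 15 ✓; rating 5 ≥ 4 ✓; site Madison ✗ (not Hamburg or Pune) → not eligible.
Pet Insurance — service 167 days ≥ 2 months (≈60 days) ✓; dept Finance ✗ → not eligible.
Mental Health Benefit — status part-time ✓; no waiver, service 167 days < 24 months (≈720 days) ✗ → not eligible.
Health Savings Account — status part-time ✓ (not excluded); service 167 days ≥ 3 months (≈90 days) ✓; grade IC1 < IC5 ✗ → not eligible.
Life Insurance — status part-time ✓ (not excluded); no waiver, service 167 days ≥ 2 months (≈60 days) ✓; 30 hrs/wk ≥ 24 ✓ → eligible.
Employer Retirement Match — service 167 days ≥ 2 months (≈60 days) ✓; grade IC1 < IC4 ✗ → not eligible.
Equipment Allowance — status part-time ✓; service 167 days < 26 weeks (≈182 days) ✗ → not eligible.
Adoption Assistance — site Madison ✗ (not Boise) → not eligible.
Stock Purchase Plan — service 167 days ≥ 45 days ✓; grade IC1 < IC2 ✗ → not eligible.

Life Insurance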